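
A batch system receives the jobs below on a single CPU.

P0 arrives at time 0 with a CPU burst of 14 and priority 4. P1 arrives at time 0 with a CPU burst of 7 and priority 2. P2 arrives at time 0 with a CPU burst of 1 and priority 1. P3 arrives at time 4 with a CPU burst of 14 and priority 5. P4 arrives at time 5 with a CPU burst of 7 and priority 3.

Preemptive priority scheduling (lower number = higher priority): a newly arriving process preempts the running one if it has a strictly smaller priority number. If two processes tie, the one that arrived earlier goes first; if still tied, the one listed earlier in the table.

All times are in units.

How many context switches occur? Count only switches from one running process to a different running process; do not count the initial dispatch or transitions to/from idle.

Schedule: | P2 0-1 | P1 1-8 | P4 8-15 | P0 15-29 | P3 29-43 |
Completion: P0=29  P1=8  P2=1  P3=43  P4=15
Turnaround (C−A): P0=29  P1=8  P2=1  P3=39  P4=10

4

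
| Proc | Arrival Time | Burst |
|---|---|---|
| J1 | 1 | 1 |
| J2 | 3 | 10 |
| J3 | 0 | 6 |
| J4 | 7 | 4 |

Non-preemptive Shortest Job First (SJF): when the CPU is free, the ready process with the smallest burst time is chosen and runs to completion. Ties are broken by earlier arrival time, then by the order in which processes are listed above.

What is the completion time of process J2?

21

Gantt: | J3 0-6 | J1 6-7 | J4 7-11 | J2 11-21 |
Completion: J1=7  J2=21  J3=6  J4=11
Turnaround (C−A): J1=6  J2=18  J3=6  J4=4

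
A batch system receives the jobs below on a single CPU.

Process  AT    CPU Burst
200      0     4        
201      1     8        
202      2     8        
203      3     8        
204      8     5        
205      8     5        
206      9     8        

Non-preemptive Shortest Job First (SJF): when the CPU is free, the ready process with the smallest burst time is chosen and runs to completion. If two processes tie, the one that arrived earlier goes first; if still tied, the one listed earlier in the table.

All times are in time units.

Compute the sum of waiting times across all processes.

92

Schedule: | 200 0-4 | 201 4-12 | 204 12-17 | 205 17-22 | 202 22-30 | 203 30-38 | 206 38-46 |
Completion: 200=4  201=12  202=30  203=38  204=17  205=22  206=46
Turnaround (C−A): 200=4  201=11  202=28  203=35  204=9  205=14  206=37
Waiting = turnaround − burst: 200=0, 201=3, 202=20, 203=27, 204=4, 205=9, 206=29
Total waiting = 0 + 3 + 20 + 27 + 4 + 9 + 29 = 92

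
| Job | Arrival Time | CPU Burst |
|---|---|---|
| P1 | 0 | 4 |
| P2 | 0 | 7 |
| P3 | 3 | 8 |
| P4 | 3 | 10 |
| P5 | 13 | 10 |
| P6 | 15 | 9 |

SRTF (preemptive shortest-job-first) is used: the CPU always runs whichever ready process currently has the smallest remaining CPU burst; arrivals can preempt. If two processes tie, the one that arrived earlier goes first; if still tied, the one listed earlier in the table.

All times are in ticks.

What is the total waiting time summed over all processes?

66

Schedule: | P1 0-4 | P2 4-11 | P3 11-19 | P6 19-28 | P4 28-38 | P5 38-48 |
Completion: P1=4  P2=11  P3=19  P4=38  P5=48  P6=28
Waiting = turnaround − burst: P1=0, P2=4, P3=8, P4=25, P5=25, P6=4
Total waiting = 0 + 4 + 8 + 25 + 25 + 4 = 66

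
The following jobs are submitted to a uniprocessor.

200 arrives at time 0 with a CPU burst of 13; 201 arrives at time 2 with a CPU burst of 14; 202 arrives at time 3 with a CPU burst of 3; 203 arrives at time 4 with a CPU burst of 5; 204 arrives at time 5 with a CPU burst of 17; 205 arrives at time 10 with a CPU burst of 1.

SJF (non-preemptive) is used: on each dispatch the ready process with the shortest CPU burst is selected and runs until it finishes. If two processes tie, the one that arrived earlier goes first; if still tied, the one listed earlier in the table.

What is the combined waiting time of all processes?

78

Gantt: | 200 0-13 | 205 13-14 | 202 14-17 | 203 17-22 | 201 22-36 | 204 36-53 |
Completion: 200=13  201=36  202=17  203=22  204=53  205=14
Turnaround (C−A): 200=13  201=34  202=14  203=18  204=48  205=4
Waiting = turnaround − burst: 200=0, 201=20, 202=11, 203=13, 204=31, 205=3
Total waiting = 0 + 20 + 11 + 13 + 31 + 3 = 78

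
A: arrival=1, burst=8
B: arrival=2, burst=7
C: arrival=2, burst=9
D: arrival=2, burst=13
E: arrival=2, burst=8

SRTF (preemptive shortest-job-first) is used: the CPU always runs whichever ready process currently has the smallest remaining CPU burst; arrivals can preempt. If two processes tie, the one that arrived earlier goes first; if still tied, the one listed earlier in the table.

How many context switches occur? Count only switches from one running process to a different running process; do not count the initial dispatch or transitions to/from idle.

Schedule: | idle 0-1 | A 1-9 | B 9-16 | E 16-24 | C 24-33 | D 33-46 |
Completion: A=9  B=16  C=33  D=46  E=24
Turnaround (C−A): A=8  B=14  C=31  D=44  E=22

4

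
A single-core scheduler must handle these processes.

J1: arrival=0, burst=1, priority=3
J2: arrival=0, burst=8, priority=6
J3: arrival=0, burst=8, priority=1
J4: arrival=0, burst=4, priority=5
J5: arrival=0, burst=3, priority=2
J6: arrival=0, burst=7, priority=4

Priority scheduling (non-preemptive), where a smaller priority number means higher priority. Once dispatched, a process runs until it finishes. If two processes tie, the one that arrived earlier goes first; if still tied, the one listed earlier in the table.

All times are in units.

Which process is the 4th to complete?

J6

Schedule: | J3 0-8 | J5 8-11 | J1 11-12 | J6 12-19 | J4 19-23 | J2 23-31 |
Completion: J1=12  J2=31  J3=8  J4=23  J5=11  J6=19
Turnaround (C−A): J1=12  J2=31  J3=8  J4=23  J5=11  J6=19
Finish order: J3 → J5 → J1 → J6 → J4 → J2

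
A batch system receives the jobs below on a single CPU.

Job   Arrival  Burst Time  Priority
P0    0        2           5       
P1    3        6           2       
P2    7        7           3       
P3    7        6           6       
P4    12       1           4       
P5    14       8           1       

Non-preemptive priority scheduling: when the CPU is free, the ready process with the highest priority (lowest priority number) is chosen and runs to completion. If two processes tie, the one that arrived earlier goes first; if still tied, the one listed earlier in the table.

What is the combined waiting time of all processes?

Gantt: | P0 0-2 | idle 2-3 | P1 3-9 | P2 9-16 | P5 16-24 | P4 24-25 | P3 25-31 |
Completion: P0=2  P1=9  P2=16  P3=31  P4=25  P5=24
Waiting = turnaround − burst: P0=0, P1=0, P2=2, P3=18, P4=12, P5=2
Total waiting = 0 + 0 + 2 + 18 + 12 + 2 = 34

34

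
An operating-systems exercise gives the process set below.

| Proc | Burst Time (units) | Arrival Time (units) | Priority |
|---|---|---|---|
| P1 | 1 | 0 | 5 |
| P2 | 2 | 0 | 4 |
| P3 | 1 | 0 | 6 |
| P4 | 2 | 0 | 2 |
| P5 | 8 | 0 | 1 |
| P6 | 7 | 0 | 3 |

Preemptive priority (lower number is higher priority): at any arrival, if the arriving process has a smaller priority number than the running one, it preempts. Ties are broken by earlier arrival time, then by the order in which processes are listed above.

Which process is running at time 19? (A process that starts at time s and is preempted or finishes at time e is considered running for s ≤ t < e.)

P1

Timeline: | P5 0-8 | P4 8-10 | P6 10-17 | P2 17-19 | P1 19-20 | P3 20-21 |
Completion: P1=20  P2=19  P3=21  P4=10  P5=8  P6=17
Turnaround (C−A): P1=20  P2=19  P3=21  P4=10  P5=8  P6=17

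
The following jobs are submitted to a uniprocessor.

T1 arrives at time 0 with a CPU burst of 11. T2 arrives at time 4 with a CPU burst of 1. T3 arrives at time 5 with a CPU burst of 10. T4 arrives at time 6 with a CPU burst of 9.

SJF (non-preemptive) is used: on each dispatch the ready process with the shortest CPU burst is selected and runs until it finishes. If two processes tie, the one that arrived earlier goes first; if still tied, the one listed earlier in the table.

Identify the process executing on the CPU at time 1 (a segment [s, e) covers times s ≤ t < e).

Gantt: | T1 0-11 | T2 11-12 | T4 12-21 | T3 21-31 |
Completion: T1=11  T2=12  T3=31  T4=21
Turnaround (C−A): T1=11  T2=8  T3=26  T4=15

T1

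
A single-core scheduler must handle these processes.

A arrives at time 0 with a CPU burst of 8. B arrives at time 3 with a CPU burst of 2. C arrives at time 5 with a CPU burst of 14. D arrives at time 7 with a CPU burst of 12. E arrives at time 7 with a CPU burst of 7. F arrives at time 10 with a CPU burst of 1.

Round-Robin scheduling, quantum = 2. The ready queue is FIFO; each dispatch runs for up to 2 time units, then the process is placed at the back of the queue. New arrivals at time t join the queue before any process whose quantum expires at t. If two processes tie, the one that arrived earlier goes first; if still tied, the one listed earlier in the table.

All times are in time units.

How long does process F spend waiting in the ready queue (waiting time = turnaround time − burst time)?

Gantt: | A 0-4 | B 4-6 | A 6-8 | C 8-10 | D 10-12 | E 12-14 | A 14-16 | F 16-17 | C 17-19 | D 19-21 | E 21-23 | C 23-25 | D 25-27 | E 27-29 | C 29-31 | D 31-33 | E 33-34 | C 34-36 | D 36-38 | C 38-40 | D 40-42 | C 42-44 |
Completion: A=16  B=6  C=44  D=42  E=34  F=17
Waiting(F) = turnaround − burst = 7 − 1 = 6

6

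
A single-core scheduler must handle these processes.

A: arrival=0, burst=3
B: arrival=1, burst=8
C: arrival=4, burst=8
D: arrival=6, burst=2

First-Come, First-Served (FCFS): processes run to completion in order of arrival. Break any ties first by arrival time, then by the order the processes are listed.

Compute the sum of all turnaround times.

Gantt: | A 0-3 | B 3-11 | C 11-19 | D 19-21 |
Completion: A=3  B=11  C=19  D=21
Turnaround (C−A): A=3  B=10  C=15  D=15
Turnaround = completion − arrival: A=3, B=10, C=15, D=15
Total turnaround = 3 + 10 + 15 + 15 = 43

43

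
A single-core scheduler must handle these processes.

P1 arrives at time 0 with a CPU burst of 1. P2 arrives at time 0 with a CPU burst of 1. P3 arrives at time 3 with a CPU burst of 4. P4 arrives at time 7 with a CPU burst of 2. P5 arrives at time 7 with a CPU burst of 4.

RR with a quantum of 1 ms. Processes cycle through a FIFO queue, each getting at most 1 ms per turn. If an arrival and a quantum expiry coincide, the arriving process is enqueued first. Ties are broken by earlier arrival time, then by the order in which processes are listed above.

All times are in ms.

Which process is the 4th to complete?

Schedule: | P1 0-1 | P2 1-2 | idle 2-3 | P3 3-7 | P4 7-8 | P5 8-9 | P4 9-10 | P5 10-13 |
Completion: P1=1  P2=2  P3=7  P4=10  P5=13
Finish order: P1 → P2 → P3 → P4 → P5

P4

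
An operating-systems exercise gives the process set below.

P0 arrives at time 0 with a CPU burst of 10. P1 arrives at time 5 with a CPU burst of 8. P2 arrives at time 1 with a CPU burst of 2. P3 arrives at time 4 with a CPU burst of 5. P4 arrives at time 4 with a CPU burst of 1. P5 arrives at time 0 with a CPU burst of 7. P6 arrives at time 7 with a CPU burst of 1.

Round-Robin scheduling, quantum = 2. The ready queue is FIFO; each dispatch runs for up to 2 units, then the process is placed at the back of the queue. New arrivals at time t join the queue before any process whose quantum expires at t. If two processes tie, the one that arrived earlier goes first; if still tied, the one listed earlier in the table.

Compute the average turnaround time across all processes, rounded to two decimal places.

19.00

Gantt: | P0 0-2 | P5 2-4 | P2 4-6 | P0 6-8 | P3 8-10 | P4 10-11 | P5 11-13 | P1 13-15 | P6 15-16 | P0 16-18 | P3 18-20 | P5 20-22 | P1 22-24 | P0 24-26 | P3 26-27 | P5 27-28 | P1 28-30 | P0 30-32 | P1 32-34 |
Completion: P0=32  P1=34  P2=6  P3=27  P4=11  P5=28  P6=16
Turnaround times: P0=32, P1=29, P2=5, P3=23, P4=7, P5=28, P6=9
Average turnaround = (32+29+5+23+7+28+9) / 7 = 133/7 = 19.00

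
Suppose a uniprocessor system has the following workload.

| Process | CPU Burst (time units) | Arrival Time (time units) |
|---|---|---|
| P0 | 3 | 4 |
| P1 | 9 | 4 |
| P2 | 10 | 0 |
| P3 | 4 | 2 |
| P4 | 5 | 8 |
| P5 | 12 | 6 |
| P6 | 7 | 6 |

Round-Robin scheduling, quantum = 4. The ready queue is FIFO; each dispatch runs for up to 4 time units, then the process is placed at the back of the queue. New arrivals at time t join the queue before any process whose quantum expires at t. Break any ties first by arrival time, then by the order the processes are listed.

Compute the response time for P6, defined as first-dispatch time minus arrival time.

Schedule: | P2 0-4 | P3 4-8 | P0 8-11 | P1 11-15 | P2 15-19 | P5 19-23 | P6 23-27 | P4 27-31 | P1 31-35 | P2 35-37 | P5 37-41 | P6 41-44 | P4 44-45 | P1 45-46 | P5 46-50 |
Completion: P0=11  P1=46  P2=37  P3=8  P4=45  P5=50  P6=44
Response(P6) = first start − arrival = 23 − 6 = 17

17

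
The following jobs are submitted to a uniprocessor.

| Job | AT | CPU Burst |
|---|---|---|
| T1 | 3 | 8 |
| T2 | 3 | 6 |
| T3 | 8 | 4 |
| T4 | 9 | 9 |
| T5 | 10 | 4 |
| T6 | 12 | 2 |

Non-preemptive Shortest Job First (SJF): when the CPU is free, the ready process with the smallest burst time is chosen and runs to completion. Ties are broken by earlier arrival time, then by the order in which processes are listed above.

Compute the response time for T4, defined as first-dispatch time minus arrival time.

18

Timeline: | idle 0-3 | T2 3-9 | T3 9-13 | T6 13-15 | T5 15-19 | T1 19-27 | T4 27-36 |
Completion: T1=27  T2=9  T3=13  T4=36  T5=19  T6=15
Turnaround (C−A): T1=24  T2=6  T3=5  T4=27  T5=9  T6=3
Response(T4) = first start − arrival = 27 − 9 = 18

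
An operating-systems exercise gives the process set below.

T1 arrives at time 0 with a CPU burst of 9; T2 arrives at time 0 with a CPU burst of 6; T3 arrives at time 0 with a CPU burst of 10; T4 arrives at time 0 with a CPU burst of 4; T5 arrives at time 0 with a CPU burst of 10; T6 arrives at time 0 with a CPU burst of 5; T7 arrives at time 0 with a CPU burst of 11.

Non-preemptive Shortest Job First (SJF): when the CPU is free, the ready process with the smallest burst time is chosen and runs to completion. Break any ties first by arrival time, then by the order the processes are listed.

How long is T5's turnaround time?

Timeline: | T4 0-4 | T6 4-9 | T2 9-15 | T1 15-24 | T3 24-34 | T5 34-44 | T7 44-55 |
Completion: T1=24  T2=15  T3=34  T4=4  T5=44  T6=9  T7=55
Turnaround (C−A): T1=24  T2=15  T3=34  T4=4  T5=44  T6=9  T7=55
Turnaround(T5) = completion − arrival = 44 − 0 = 44

44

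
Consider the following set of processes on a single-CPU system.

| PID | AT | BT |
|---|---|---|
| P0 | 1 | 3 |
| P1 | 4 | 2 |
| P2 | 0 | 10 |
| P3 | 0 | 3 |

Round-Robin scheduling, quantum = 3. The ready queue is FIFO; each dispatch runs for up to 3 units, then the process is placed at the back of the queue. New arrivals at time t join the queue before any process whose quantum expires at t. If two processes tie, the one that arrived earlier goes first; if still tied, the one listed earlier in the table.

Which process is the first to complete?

Schedule: | P2 0-3 | P3 3-6 | P0 6-9 | P2 9-12 | P1 12-14 | P2 14-18 |
Completion: P0=9  P1=14  P2=18  P3=6
Finish order: P3 → P0 → P1 → P2

P3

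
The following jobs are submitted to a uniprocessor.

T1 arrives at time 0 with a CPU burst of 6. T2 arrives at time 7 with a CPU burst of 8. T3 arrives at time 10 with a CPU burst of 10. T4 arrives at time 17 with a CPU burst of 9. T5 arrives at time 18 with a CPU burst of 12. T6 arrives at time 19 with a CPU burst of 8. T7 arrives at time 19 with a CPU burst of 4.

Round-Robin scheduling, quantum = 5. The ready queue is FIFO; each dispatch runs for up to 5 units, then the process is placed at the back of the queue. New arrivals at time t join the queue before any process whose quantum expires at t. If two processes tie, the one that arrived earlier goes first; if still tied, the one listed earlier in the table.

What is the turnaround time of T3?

20

Gantt: | T1 0-6 | idle 6-7 | T2 7-12 | T3 12-17 | T2 17-20 | T4 20-25 | T3 25-30 | T5 30-35 | T6 35-40 | T7 40-44 | T4 44-48 | T5 48-53 | T6 53-56 | T5 56-58 |
Completion: T1=6  T2=20  T3=30  T4=48  T5=58  T6=56  T7=44
Turnaround (C−A): T1=6  T2=13  T3=20  T4=31  T5=40  T6=37  T7=25
Turnaround(T3) = completion − arrival = 30 − 10 = 20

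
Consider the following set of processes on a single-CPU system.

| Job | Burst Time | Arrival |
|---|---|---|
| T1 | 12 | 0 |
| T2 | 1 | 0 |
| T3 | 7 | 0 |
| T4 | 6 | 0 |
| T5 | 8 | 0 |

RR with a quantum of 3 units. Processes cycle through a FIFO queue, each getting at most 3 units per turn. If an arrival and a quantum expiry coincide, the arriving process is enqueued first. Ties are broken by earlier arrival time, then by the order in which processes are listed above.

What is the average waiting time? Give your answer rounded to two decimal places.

17.20

Timeline: | T1 0-3 | T2 3-4 | T3 4-7 | T4 7-10 | T5 10-13 | T1 13-16 | T3 16-19 | T4 19-22 | T5 22-25 | T1 25-28 | T3 28-29 | T5 29-31 | T1 31-34 |
Completion: T1=34  T2=4  T3=29  T4=22  T5=31
Turnaround (C−A): T1=34  T2=4  T3=29  T4=22  T5=31
Waiting times: T1=22, T2=3, T3=22, T4=16, T5=23
Average waiting = (22+3+22+16+23) / 5 = 86/5 = 17.20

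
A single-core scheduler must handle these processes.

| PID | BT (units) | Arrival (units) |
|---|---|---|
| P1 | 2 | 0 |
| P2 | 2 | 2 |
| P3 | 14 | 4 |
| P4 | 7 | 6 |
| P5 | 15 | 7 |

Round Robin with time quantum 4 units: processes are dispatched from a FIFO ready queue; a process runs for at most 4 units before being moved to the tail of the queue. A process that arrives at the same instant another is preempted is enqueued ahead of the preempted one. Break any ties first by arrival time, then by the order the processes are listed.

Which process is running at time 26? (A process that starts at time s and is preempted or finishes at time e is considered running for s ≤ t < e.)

P5

Gantt: | P1 0-2 | P2 2-4 | P3 4-8 | P4 8-12 | P5 12-16 | P3 16-20 | P4 20-23 | P5 23-27 | P3 27-31 | P5 31-35 | P3 35-37 | P5 37-40 |
Completion: P1=2  P2=4  P3=37  P4=23  P5=40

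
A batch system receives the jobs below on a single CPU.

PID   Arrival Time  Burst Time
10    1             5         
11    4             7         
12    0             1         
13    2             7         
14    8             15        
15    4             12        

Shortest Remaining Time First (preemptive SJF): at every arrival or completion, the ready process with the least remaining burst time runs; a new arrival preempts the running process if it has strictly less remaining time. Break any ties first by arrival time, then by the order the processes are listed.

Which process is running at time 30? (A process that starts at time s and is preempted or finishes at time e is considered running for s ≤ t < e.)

15

Gantt: | 12 0-1 | 10 1-6 | 13 6-13 | 11 13-20 | 15 20-32 | 14 32-47 |
Completion: 10=6  11=20  12=1  13=13  14=47  15=32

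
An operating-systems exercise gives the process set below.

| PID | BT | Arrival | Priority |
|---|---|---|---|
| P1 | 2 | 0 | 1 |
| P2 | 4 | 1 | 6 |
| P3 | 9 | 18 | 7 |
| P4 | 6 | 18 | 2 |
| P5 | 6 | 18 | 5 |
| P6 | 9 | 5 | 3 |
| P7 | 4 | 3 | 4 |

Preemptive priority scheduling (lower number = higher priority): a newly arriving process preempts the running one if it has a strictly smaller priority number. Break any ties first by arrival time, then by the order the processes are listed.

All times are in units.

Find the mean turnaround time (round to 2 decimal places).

Gantt: | P1 0-2 | P2 2-3 | P7 3-5 | P6 5-14 | P7 14-16 | P2 16-18 | P4 18-24 | P5 24-30 | P2 30-31 | P3 31-40 |
Completion: P1=2  P2=31  P3=40  P4=24  P5=30  P6=14  P7=16
Turnaround times: P1=2, P2=30, P3=22, P4=6, P5=12, P6=9, P7=13
Average turnaround = (2+30+22+6+12+9+13) / 7 = 94/7 = 13.43

13.43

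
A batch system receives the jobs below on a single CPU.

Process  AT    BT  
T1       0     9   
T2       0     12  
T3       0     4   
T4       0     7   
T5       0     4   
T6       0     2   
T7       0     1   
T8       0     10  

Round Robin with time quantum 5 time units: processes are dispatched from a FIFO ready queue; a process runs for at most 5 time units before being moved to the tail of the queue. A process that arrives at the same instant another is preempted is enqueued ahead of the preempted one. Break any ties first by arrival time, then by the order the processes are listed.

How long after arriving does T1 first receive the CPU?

Gantt: | T1 0-5 | T2 5-10 | T3 10-14 | T4 14-19 | T5 19-23 | T6 23-25 | T7 25-26 | T8 26-31 | T1 31-35 | T2 35-40 | T4 40-42 | T8 42-47 | T2 47-49 |
Completion: T1=35  T2=49  T3=14  T4=42  T5=23  T6=25  T7=26  T8=47
Response(T1) = first start − arrival = 0 − 0 = 0

0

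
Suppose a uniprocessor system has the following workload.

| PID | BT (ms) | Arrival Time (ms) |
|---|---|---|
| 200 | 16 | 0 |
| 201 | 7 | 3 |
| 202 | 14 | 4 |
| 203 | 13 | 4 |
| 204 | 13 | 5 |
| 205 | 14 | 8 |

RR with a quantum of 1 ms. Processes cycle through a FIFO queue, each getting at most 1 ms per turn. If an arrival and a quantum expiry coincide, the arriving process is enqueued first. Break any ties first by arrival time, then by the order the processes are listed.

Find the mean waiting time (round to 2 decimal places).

50.83

Schedule: | 200 0-3 | 201 3-4 | 200 4-5 | 202 5-6 | 203 6-7 | 201 7-8 | 204 8-9 | 200 9-10 | 202 10-11 | 203 11-12 | 205 12-13 | 201 13-14 | 204 14-15 | 200 15-16 | 202 16-17 | 203 17-18 | 205 18-19 | 201 19-20 | 204 20-21 | 200 21-22 | 202 22-23 | 203 23-24 | 205 24-25 | 201 25-26 | 204 26-27 | 200 27-28 | 202 28-29 | 203 29-30 | 205 30-31 | 201 31-32 | 204 32-33 | 200 33-34 | 202 34-35 | 203 35-36 | 205 36-37 | 201 37-38 | 204 38-39 | 200 39-40 | 202 40-41 | 203 41-42 | 205 42-43 | 204 43-44 | 200 44-45 | 202 45-46 | 203 46-47 | 205 47-48 | 204 48-49 | 200 49-50 | 202 50-51 | 203 51-52 | 205 52-53 | 204 53-54 | 200 54-55 | 202 55-56 | 203 56-57 | 205 57-58 | 204 58-59 | 200 59-60 | 202 60-61 | 203 61-62 | 205 62-63 | 204 63-64 | 200 64-65 | 202 65-66 | 203 66-67 | 205 67-68 | 204 68-69 | 200 69-70 | 202 70-71 | 203 71-72 | 205 72-73 | 204 73-74 | 202 74-75 | 205 75-77 |
Completion: 200=70  201=38  202=75  203=72  204=74  205=77
Waiting times: 200=54, 201=28, 202=57, 203=55, 204=56, 205=55
Average waiting = (54+28+57+55+56+55) / 6 = 305/6 = 50.83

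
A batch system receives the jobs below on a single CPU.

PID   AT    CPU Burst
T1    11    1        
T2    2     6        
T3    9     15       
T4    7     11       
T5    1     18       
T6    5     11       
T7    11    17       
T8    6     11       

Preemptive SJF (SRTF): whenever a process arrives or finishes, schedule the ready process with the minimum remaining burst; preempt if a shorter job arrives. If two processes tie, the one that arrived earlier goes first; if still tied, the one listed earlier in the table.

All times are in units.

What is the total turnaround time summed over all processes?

283

Timeline: | idle 0-1 | T5 1-2 | T2 2-8 | T6 8-11 | T1 11-12 | T6 12-20 | T8 20-31 | T4 31-42 | T3 42-57 | T5 57-74 | T7 74-91 |
Completion: T1=12  T2=8  T3=57  T4=42  T5=74  T6=20  T7=91  T8=31
Turnaround = completion − arrival: T1=1, T2=6, T3=48, T4=35, T5=73, T6=15, T7=80, T8=25
Total turnaround = 1 + 6 + 48 + 35 + 73 + 15 + 80 + 25 = 283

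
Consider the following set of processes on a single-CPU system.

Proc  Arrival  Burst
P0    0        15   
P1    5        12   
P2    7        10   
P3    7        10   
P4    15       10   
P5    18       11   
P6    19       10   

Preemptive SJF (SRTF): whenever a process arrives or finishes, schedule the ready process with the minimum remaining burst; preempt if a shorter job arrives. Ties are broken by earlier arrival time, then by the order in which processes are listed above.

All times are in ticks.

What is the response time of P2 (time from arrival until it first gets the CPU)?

Timeline: | P0 0-15 | P2 15-25 | P3 25-35 | P4 35-45 | P6 45-55 | P5 55-66 | P1 66-78 |
Completion: P0=15  P1=78  P2=25  P3=35  P4=45  P5=66  P6=55
Turnaround (C−A): P0=15  P1=73  P2=18  P3=28  P4=30  P5=48  P6=36
Response(P2) = first start − arrival = 15 − 7 = 8

8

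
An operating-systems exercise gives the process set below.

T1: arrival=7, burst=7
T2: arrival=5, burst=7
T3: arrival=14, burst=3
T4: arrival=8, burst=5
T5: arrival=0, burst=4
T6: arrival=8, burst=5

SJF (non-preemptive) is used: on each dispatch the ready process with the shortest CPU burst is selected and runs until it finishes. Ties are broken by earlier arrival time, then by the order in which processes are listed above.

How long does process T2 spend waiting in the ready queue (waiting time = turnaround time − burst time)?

Timeline: | T5 0-4 | idle 4-5 | T2 5-12 | T4 12-17 | T3 17-20 | T6 20-25 | T1 25-32 |
Completion: T1=32  T2=12  T3=20  T4=17  T5=4  T6=25
Turnaround (C−A): T1=25  T2=7  T3=6  T4=9  T5=4  T6=17
Waiting(T2) = turnaround − burst = 7 − 7 = 0

0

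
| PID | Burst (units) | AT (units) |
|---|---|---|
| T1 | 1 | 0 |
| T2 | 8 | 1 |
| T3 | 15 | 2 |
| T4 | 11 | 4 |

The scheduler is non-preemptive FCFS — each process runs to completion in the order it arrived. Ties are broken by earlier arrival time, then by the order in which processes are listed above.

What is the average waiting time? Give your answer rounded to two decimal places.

6.75

Timeline: | T1 0-1 | T2 1-9 | T3 9-24 | T4 24-35 |
Completion: T1=1  T2=9  T3=24  T4=35
Waiting times: T1=0, T2=0, T3=7, T4=20
Average waiting = (0+0+7+20) / 4 = 27/4 = 6.75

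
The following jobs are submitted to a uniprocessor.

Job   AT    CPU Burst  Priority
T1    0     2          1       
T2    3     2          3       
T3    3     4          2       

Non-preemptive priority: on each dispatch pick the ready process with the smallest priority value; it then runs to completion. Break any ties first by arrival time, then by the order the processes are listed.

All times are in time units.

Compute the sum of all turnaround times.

Timeline: | T1 0-2 | idle 2-3 | T3 3-7 | T2 7-9 |
Completion: T1=2  T2=9  T3=7
Turnaround = completion − arrival: T1=2, T2=6, T3=4
Total turnaround = 2 + 6 + 4 = 12

12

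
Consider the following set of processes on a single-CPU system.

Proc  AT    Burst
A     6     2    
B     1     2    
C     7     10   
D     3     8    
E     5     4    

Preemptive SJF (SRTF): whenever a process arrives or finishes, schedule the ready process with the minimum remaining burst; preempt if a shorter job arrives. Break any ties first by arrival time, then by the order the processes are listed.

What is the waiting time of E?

Timeline: | idle 0-1 | B 1-3 | D 3-5 | E 5-6 | A 6-8 | E 8-11 | D 11-17 | C 17-27 |
Completion: A=8  B=3  C=27  D=17  E=11
Turnaround (C−A): A=2  B=2  C=20  D=14  E=6
Waiting(E) = turnaround − burst = 6 − 4 = 2

2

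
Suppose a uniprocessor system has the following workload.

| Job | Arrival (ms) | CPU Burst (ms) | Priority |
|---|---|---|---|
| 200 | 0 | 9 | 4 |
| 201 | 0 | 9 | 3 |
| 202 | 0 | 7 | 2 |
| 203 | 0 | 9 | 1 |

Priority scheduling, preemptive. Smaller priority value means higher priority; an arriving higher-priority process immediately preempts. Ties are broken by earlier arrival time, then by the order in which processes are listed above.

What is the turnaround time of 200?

34

Schedule: | 203 0-9 | 202 9-16 | 201 16-25 | 200 25-34 |
Completion: 200=34  201=25  202=16  203=9
Turnaround (C−A): 200=34  201=25  202=16  203=9
Turnaround(200) = completion − arrival = 34 − 0 = 34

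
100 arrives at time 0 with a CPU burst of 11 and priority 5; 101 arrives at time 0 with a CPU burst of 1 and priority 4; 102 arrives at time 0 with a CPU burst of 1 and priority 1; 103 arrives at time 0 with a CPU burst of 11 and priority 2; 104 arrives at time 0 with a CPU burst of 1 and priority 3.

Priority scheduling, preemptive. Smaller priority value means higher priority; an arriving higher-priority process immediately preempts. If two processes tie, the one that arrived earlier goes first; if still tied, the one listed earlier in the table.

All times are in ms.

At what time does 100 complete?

25

Schedule: | 102 0-1 | 103 1-12 | 104 12-13 | 101 13-14 | 100 14-25 |
Completion: 100=25  101=14  102=1  103=12  104=13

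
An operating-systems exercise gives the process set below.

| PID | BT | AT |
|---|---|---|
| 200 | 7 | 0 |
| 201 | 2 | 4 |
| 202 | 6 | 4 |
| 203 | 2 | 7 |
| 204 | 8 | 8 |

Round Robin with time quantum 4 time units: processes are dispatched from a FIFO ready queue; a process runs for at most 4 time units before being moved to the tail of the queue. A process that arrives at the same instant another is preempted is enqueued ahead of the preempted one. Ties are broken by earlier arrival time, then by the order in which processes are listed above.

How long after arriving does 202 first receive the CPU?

2

Timeline: | 200 0-4 | 201 4-6 | 202 6-10 | 200 10-13 | 203 13-15 | 204 15-19 | 202 19-21 | 204 21-25 |
Completion: 200=13  201=6  202=21  203=15  204=25
Response(202) = first start − arrival = 6 − 4 = 2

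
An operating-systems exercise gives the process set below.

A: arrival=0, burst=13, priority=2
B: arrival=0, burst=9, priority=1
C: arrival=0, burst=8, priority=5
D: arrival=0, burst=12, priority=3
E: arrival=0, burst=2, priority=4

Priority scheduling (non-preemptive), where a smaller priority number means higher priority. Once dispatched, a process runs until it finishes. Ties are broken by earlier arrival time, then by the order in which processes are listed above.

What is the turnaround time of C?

44

Schedule: | B 0-9 | A 9-22 | D 22-34 | E 34-36 | C 36-44 |
Completion: A=22  B=9  C=44  D=34  E=36
Turnaround(C) = completion − arrival = 44 − 0 = 44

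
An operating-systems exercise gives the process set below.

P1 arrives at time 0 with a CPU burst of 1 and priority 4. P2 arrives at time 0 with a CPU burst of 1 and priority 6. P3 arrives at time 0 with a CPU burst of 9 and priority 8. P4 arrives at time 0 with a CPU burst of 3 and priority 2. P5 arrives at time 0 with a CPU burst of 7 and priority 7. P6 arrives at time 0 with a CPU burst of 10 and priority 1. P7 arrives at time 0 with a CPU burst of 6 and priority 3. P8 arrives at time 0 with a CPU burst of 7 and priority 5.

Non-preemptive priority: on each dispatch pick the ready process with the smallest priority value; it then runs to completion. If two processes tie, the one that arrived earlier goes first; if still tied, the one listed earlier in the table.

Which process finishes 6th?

Gantt: | P6 0-10 | P4 10-13 | P7 13-19 | P1 19-20 | P8 20-27 | P2 27-28 | P5 28-35 | P3 35-44 |
Completion: P1=20  P2=28  P3=44  P4=13  P5=35  P6=10  P7=19  P8=27
Turnaround (C−A): P1=20  P2=28  P3=44  P4=13  P5=35  P6=10  P7=19  P8=27
Finish order: P6 → P4 → P7 → P1 → P8 → P2 → P5 → P3

P2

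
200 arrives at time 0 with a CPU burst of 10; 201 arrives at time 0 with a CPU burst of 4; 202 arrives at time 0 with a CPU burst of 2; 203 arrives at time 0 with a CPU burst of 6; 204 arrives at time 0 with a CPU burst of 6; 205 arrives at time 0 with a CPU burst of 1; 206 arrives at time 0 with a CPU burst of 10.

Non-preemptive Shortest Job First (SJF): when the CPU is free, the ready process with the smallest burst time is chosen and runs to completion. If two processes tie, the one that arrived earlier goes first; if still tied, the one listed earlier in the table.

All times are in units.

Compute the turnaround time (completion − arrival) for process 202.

Schedule: | 205 0-1 | 202 1-3 | 201 3-7 | 203 7-13 | 204 13-19 | 200 19-29 | 206 29-39 |
Completion: 200=29  201=7  202=3  203=13  204=19  205=1  206=39
Turnaround(202) = completion − arrival = 3 − 0 = 3

3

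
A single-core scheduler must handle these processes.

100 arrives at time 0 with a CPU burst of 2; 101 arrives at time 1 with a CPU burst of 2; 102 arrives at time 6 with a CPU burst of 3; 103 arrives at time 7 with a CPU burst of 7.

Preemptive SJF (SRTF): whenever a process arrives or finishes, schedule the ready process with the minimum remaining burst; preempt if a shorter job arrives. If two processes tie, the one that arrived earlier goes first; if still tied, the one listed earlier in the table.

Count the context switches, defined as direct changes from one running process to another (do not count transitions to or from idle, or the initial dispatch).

2

Timeline: | 100 0-2 | 101 2-4 | idle 4-6 | 102 6-9 | 103 9-16 |
Completion: 100=2  101=4  102=9  103=16
Turnaround (C−A): 100=2  101=3  102=3  103=9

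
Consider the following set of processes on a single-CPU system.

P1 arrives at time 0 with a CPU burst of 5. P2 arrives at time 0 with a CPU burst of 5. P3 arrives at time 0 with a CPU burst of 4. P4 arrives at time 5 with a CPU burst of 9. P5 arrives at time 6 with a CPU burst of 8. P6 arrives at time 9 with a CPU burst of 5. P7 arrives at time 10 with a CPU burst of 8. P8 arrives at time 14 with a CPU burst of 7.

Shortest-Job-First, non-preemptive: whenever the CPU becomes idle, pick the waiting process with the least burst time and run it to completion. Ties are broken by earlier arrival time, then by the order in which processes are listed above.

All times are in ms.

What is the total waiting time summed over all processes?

Schedule: | P3 0-4 | P1 4-9 | P2 9-14 | P6 14-19 | P8 19-26 | P5 26-34 | P7 34-42 | P4 42-51 |
Completion: P1=9  P2=14  P3=4  P4=51  P5=34  P6=19  P7=42  P8=26
Turnaround (C−A): P1=9  P2=14  P3=4  P4=46  P5=28  P6=10  P7=32  P8=12
Waiting = turnaround − burst: P1=4, P2=9, P3=0, P4=37, P5=20, P6=5, P7=24, P8=5
Total waiting = 4 + 9 + 0 + 37 + 20 + 5 + 24 + 5 = 104

104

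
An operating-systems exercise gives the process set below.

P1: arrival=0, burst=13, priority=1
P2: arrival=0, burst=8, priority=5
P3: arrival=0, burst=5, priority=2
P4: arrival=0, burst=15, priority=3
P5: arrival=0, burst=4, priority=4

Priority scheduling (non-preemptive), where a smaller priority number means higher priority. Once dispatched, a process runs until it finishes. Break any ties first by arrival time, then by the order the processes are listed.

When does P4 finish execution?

Schedule: | P1 0-13 | P3 13-18 | P4 18-33 | P5 33-37 | P2 37-45 |
Completion: P1=13  P2=45  P3=18  P4=33  P5=37
Turnaround (C−A): P1=13  P2=45  P3=18  P4=33  P5=37

33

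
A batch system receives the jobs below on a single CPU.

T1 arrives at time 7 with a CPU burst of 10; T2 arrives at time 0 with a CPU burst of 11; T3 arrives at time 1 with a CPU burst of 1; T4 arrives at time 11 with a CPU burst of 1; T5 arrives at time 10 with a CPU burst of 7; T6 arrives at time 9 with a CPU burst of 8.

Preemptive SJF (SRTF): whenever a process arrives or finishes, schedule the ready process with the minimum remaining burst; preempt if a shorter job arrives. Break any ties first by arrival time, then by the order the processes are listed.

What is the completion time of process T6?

Timeline: | T2 0-1 | T3 1-2 | T2 2-12 | T4 12-13 | T5 13-20 | T6 20-28 | T1 28-38 |
Completion: T1=38  T2=12  T3=2  T4=13  T5=20  T6=28

28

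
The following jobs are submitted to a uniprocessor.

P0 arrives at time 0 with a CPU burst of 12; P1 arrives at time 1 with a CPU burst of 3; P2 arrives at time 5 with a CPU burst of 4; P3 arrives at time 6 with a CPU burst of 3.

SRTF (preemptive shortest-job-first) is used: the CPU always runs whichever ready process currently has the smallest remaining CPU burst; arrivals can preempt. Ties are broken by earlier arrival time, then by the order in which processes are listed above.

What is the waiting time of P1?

Timeline: | P0 0-1 | P1 1-4 | P0 4-5 | P2 5-9 | P3 9-12 | P0 12-22 |
Completion: P0=22  P1=4  P2=9  P3=12
Turnaround (C−A): P0=22  P1=3  P2=4  P3=6
Waiting(P1) = turnaround − burst = 3 − 3 = 0

0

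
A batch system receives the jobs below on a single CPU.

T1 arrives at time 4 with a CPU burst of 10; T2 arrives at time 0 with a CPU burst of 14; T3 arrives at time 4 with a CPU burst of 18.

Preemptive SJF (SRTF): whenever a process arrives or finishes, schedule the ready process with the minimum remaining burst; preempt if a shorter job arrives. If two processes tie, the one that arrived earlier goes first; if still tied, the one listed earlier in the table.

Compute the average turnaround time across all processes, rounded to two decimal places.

24.00

Timeline: | T2 0-14 | T1 14-24 | T3 24-42 |
Completion: T1=24  T2=14  T3=42
Turnaround (C−A): T1=20  T2=14  T3=38
Turnaround times: T1=20, T2=14, T3=38
Average turnaround = (20+14+38) / 3 = 72/3 = 24.00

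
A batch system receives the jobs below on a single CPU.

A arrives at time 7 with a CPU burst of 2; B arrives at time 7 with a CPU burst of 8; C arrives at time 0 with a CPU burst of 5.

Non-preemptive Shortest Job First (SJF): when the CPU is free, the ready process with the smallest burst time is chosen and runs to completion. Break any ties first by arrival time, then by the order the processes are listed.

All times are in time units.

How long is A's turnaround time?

Gantt: | C 0-5 | idle 5-7 | A 7-9 | B 9-17 |
Completion: A=9  B=17  C=5
Turnaround (C−A): A=2  B=10  C=5
Turnaround(A) = completion − arrival = 9 − 7 = 2

2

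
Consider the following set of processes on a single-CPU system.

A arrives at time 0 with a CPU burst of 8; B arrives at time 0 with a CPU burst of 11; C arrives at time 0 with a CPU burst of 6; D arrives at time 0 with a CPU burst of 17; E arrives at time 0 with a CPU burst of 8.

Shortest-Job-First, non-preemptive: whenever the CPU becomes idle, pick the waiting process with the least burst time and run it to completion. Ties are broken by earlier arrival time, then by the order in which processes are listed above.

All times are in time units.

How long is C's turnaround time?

6

Gantt: | C 0-6 | A 6-14 | E 14-22 | B 22-33 | D 33-50 |
Completion: A=14  B=33  C=6  D=50  E=22
Turnaround (C−A): A=14  B=33  C=6  D=50  E=22
Turnaround(C) = completion − arrival = 6 − 0 = 6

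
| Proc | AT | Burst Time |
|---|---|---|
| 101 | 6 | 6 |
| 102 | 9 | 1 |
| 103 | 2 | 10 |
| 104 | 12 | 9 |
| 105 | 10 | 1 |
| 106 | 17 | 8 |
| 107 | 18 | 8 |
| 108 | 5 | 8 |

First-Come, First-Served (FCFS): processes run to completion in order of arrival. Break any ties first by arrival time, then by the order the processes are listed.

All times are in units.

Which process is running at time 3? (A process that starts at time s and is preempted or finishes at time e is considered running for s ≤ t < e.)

Timeline: | idle 0-2 | 103 2-12 | 108 12-20 | 101 20-26 | 102 26-27 | 105 27-28 | 104 28-37 | 106 37-45 | 107 45-53 |
Completion: 101=26  102=27  103=12  104=37  105=28  106=45  107=53  108=20
Turnaround (C−A): 101=20  102=18  103=10  104=25  105=18  106=28  107=35  108=15

103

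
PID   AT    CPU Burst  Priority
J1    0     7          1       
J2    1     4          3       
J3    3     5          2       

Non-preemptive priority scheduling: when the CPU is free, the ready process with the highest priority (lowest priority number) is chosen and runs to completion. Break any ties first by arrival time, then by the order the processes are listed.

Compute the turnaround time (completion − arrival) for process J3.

Timeline: | J1 0-7 | J3 7-12 | J2 12-16 |
Completion: J1=7  J2=16  J3=12
Turnaround(J3) = completion − arrival = 12 − 3 = 9

9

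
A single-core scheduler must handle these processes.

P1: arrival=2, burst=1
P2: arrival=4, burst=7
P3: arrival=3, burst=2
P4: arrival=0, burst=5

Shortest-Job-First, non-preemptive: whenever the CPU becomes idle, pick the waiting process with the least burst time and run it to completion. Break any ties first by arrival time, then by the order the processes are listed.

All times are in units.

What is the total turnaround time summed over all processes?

25

Timeline: | P4 0-5 | P1 5-6 | P3 6-8 | P2 8-15 |
Completion: P1=6  P2=15  P3=8  P4=5
Turnaround (C−A): P1=4  P2=11  P3=5  P4=5
Turnaround = completion − arrival: P1=4, P2=11, P3=5, P4=5
Total turnaround = 4 + 11 + 5 + 5 = 25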